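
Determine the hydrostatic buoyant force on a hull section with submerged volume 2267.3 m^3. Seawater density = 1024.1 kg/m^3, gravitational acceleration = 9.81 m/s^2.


Formula: Fb = rho * g * V
Substituting: Fb = 1024.1 * 9.81 * 2267.3
Intermediate: 1024.1 * 9.81 = 10046.421
Result: Fb = 10046.421 * 2267.3 ≈ 22778000 N (5 s.f.)

22778000 N


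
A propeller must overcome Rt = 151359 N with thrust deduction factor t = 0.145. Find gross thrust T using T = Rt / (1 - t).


Formula: T = Rt / (1 - t)
Step 1 — (1 - t) = 1 - 0.145 = 0.855
Step 2 — T = 151359 / 0.855 ≈ 177030 N (5 s.f.)

177030 N


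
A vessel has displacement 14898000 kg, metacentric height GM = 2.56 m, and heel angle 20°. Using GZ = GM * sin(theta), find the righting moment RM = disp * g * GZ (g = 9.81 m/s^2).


Formula: GZ = GM * sin(theta); RM = disp * g * GZ
Step 1 — GZ = 2.56 * sin(20°) = 2.56 * 0.34202 = 0.875571 m
Step 2 — RM = 14898000 * 9.81 * 0.875571 ≈ 127960000 N·m (5 s.f.)

127960000 N·m


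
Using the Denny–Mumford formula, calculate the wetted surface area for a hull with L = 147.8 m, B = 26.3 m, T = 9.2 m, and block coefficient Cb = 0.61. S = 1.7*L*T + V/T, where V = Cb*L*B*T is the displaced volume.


Formula: S = 1.7*L*T + V/T with V = Cb*L*B*T, i.e. S = L * (1.7*T + Cb*B)
Step 1 — 1.7*T = 1.7 * 9.2 = 15.64 m
Step 2 — Cb*B = 0.61 * 26.3 = 16.043 m
Step 3 — 1.7*T + Cb*B = 15.64 + 16.043 = 31.683 m
Step 4 — S = 147.8 * 31.683 ≈ 4682.7 m^2 (5 s.f.)

4682.7 m^2


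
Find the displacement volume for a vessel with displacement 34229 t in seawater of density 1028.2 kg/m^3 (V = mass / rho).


Formula: V = mass / rho
Step 1 — convert tonnes to kg: 34229 t * 1000 = 34229000 kg
Step 2 — V = 34229000 / 1028.2 ≈ 33290 m^3 (5 s.f.)

33290 m^3


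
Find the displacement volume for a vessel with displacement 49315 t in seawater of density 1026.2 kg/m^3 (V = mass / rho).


Formula: V = mass / rho
Step 1 — convert tonnes to kg: 49315 t * 1000 = 49315000 kg
Step 2 — V = 49315000 / 1026.2 ≈ 48056 m^3 (5 s.f.)

48056 m^3


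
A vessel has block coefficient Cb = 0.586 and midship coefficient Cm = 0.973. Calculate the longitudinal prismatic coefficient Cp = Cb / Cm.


Formula: Cp = Cb / Cm
Substituting: Cp = 0.586 / 0.973
Result: Cp ≈ 0.60226 (5 s.f.)

0.60226


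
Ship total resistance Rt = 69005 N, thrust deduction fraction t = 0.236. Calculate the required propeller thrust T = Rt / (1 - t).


Formula: T = Rt / (1 - t)
Step 1 — (1 - t) = 1 - 0.236 = 0.764
Step 2 — T = 69005 / 0.764 ≈ 90321 N (5 s.f.)

90321 N


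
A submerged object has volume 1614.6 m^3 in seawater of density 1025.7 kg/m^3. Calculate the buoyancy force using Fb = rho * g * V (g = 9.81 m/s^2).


Formula: Fb = rho * g * V
Substituting: Fb = 1025.7 * 9.81 * 1614.6
Intermediate: 1025.7 * 9.81 = 10062.117
Result: Fb = 10062.117 * 1614.6 ≈ 16246000 N (5 s.f.)

16246000 N


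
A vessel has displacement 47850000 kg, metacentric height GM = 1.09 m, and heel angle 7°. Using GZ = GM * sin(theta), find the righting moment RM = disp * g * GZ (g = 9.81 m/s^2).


Formula: GZ = GM * sin(theta); RM = disp * g * GZ
Step 1 — GZ = 1.09 * sin(7°) = 1.09 * 0.121869 = 0.132837 m
Step 2 — RM = 47850000 * 9.81 * 0.132837 ≈ 62355000 N·m (5 s.f.)

62355000 N·m


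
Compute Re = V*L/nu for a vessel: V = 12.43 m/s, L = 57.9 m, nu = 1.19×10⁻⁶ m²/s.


Formula: Re = V * L / nu
Step 1 — V * L = 12.43 * 57.9 = 719.697 m^2/s
Step 2 — Re = 719.697 / 1.19e-6 = 6.05e+08

6.05e+08


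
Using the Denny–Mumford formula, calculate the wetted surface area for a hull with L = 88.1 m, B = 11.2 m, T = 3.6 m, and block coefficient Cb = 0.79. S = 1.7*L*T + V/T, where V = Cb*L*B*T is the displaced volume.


Formula: S = 1.7*L*T + V/T with V = Cb*L*B*T, i.e. S = L * (1.7*T + Cb*B)
Step 1 — 1.7*T = 1.7 * 3.6 = 6.12 m
Step 2 — Cb*B = 0.79 * 11.2 = 8.848 m
Step 3 — 1.7*T + Cb*B = 6.12 + 8.848 = 14.968 m
Step 4 — S = 88.1 * 14.968 ≈ 1318.7 m^2 (5 s.f.)

1318.7 m^2


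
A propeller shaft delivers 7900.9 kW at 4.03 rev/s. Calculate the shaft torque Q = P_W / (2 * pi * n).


Formula: Q = P_W / (2 * pi * n)
Step 1 — P_W = 7900.9 kW * 1000 = 7900900.0 W
Step 2 — 2 * pi * n = 2 * pi * 4.03 = 25.321237
Step 3 — Q = 7900900.0 / 25.321237 ≈ 312030 N·m (5 s.f.)

312030 N·m


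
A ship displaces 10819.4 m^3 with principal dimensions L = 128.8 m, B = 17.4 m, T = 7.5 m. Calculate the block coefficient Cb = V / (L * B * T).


Formula: Cb = V / (L * B * T)
Step 1 — L * B * T = 128.8 * 17.4 * 7.5 = 16808.4 m^3
Step 2 — Cb = 10819.4 / 16808.4 ≈ 0.64369 (5 s.f.)

0.64369


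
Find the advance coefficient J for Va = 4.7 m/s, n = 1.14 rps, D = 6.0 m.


Formula: J = Va / (n * D)
Step 1 — n * D = 1.14 * 6.0 = 6.84
Step 2 — J = 4.7 / 6.84 ≈ 0.68713 (5 s.f.)

0.68713


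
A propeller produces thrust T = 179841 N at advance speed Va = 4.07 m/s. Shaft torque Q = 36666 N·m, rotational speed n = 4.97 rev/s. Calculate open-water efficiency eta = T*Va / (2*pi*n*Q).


Formula: eta = T * Va / (2 * pi * n * Q)
Step 1 — numerator = T * Va = 179841 * 4.07 = 731952.87
Step 2 — 2 * pi * n = 2 * pi * 4.97 = 31.227431
Step 3 — denominator = 31.227431 * 36666 = 1144984.99
Step 4 — eta = 731952.87 / 1144984.99 ≈ 0.63927 (5 s.f.)

0.63927


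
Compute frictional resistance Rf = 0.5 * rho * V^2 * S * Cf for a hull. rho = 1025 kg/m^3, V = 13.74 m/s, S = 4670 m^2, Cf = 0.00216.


Formula: Rf = 0.5 * rho * V^2 * S * Cf
Step 1 — V^2 = 13.74^2 = 188.7876
Step 2 — 0.5 * rho * V^2 = 0.5 * 1025 * 188.7876 = 96753.645
Step 3 — Rf = 96753.645 * 4670 * 0.00216 ≈ 975970 N (5 s.f.)

975970 N


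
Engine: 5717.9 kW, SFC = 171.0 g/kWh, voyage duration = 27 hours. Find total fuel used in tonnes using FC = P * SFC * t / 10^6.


Formula: FC (tonnes) = P * SFC * t / 1,000,000
Step 1 — P * SFC * t = 5717.9 * 171.0 * 27 = 26399544.3 g
Step 2 — FC (tonnes) = 26399544.3 / 1,000,000 ≈ 26.400 tonnes (5 s.f.)

26.400 tonnes


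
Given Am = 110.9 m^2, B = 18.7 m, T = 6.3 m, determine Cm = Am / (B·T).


Formula: Cm = Am / (B * T)
Step 1 — B * T = 18.7 * 6.3 = 117.81 m^2
Step 2 — Cm = 110.9 / 117.81 ≈ 0.94135 (5 s.f.)

0.94135


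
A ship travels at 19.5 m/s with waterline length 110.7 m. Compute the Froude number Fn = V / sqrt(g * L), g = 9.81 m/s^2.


Formula: Fn = V / sqrt(g * L)
Step 1 — g * L = 9.81 * 110.7 = 1085.967
Step 2 — sqrt(g * L) = sqrt(1085.967) = 32.954013
Step 3 — Fn = 19.5 / 32.954013 ≈ 0.59173 (5 s.f.)

0.59173


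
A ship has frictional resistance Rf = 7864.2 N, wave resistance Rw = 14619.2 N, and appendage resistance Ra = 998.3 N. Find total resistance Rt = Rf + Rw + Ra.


Formula: Rt = Rf + Rw + Ra
Substituting: Rt = 7864.2 + 14619.2 + 998.3
Result: Rt = 23481.7 N

23481.7 N


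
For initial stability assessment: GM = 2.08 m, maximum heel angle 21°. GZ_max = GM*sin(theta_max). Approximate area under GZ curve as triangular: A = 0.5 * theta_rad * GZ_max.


Formula: GZ_max = GM * sin(theta); Area = 0.5 * theta_rad * GZ_max
Step 1 — GZ_max = 2.08 * sin(21°) = 2.08 * 0.358368 = 0.745405 m
Step 2 — theta_rad = 21 * pi/180 = 0.366519 rad
Step 3 — Area = 0.5 * 0.366519 * 0.745405 ≈ 0.13660 m·rad (5 s.f.)

0.13660 m·rad


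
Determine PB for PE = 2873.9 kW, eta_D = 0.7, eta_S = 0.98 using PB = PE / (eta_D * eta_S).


Formula: PB = PE / (eta_D * eta_S)
Step 1 — combined efficiency = eta_D * eta_S = 0.7 * 0.98 = 0.686
Step 2 — PB = 2873.9 / 0.686 ≈ 4189.4 kW (5 s.f.)

4189.4 kW


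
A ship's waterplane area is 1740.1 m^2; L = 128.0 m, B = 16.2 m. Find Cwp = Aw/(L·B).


Formula: Cwp = Aw / (L * B)
Step 1 — L * B = 128.0 * 16.2 = 2073.6 m^2
Step 2 — Cwp = 1740.1 / 2073.6 ≈ 0.83917 (5 s.f.)

0.83917


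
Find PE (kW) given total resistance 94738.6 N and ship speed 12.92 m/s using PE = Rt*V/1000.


Formula: PE = Rt * V / 1000 (kW)
Step 1 — PE (W) = 94738.6 * 12.92 = 1224022.712 W
Step 2 — PE (kW) = 1224022.712 / 1000 ≈ 1224.0 kW (5 s.f.)

1224.0 kW


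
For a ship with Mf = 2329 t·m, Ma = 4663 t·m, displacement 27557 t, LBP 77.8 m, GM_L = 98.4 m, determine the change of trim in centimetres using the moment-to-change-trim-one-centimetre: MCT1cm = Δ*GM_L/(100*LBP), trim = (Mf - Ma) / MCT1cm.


Formula: net trimming moment = Mf - Ma; MCT1cm = Δ*GM_L/(100*LBP); trim = net moment / MCT1cm
Step 1 — net trimming moment = 2329 - 4663 = -2334 t·m
Step 2 — MCT1cm = 27557 * 98.4 / (100 * 77.8) = 348.5358 t·m/cm
Step 3 — trim = -2334 / 348.5358 ≈ -6.6966 cm (5 s.f.)

-6.6966 cm


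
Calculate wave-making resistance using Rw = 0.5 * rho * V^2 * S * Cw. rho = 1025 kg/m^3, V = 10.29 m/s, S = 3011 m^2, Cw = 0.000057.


Formula: Rw = 0.5 * rho * V^2 * S * Cw
Step 1 — V^2 = 10.29^2 = 105.8841
Step 2 — 0.5 * rho * V^2 = 0.5 * 1025 * 105.8841 = 54265.60125
Step 3 — Rw = 54265.60125 * 3011 * 0.000057 ≈ 9313.4 N (5 s.f.)

9313.4 N


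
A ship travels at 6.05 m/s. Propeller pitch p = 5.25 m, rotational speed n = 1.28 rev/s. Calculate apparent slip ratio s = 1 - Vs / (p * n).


Formula: s = 1 - Vs / (p * n)
Step 1 — p * n = 5.25 * 1.28 = 6.72
Step 2 — Vs / (p*n) = 6.05 / 6.72 = 0.900298 (6 d.p.)
Step 3 — s = 1 - 0.900298 = 0.099702

0.099702


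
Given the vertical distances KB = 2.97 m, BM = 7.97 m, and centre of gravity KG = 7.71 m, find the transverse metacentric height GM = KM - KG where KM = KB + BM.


Formula: GM = KB + BM - KG
Step 1 — KM = KB + BM = 2.97 + 7.97 = 10.94 m
Step 2 — GM = KM - KG = 10.94 - 7.71 = 3.23 m

3.23 m


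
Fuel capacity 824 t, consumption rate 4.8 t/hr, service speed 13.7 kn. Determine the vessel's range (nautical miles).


Formula: endurance = fuel / rate; range = endurance * speed
Step 1 — endurance = 824 / 4.8 = 171.6667 hours
Step 2 — range = 171.6667 * 13.7 ≈ 2351.8 nautical miles (5 s.f.)

2351.8 NM


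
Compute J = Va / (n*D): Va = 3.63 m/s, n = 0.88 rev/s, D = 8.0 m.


Formula: J = Va / (n * D)
Step 1 — n * D = 0.88 * 8.0 = 7.04
Step 2 — J = 3.63 / 7.04 ≈ 0.51562 (5 s.f.)

0.51562


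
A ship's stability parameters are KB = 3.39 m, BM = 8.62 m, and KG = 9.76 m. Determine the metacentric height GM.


Formula: GM = KB + BM - KG
Step 1 — KM = KB + BM = 3.39 + 8.62 = 12.01 m
Step 2 — GM = KM - KG = 12.01 - 9.76 = 2.25 m

2.25 m


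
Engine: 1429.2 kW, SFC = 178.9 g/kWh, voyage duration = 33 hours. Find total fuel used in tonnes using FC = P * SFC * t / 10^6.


Formula: FC (tonnes) = P * SFC * t / 1,000,000
Step 1 — P * SFC * t = 1429.2 * 178.9 * 33 = 8437568.04 g
Step 2 — FC (tonnes) = 8437568.04 / 1,000,000 ≈ 8.4376 tonnes (5 s.f.)

8.4376 tonnes


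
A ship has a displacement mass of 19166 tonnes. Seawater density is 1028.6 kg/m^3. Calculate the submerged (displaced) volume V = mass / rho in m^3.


Formula: V = mass / rho
Step 1 — convert tonnes to kg: 19166 t * 1000 = 19166000 kg
Step 2 — V = 19166000 / 1028.6 ≈ 18633 m^3 (5 s.f.)

18633 m^3


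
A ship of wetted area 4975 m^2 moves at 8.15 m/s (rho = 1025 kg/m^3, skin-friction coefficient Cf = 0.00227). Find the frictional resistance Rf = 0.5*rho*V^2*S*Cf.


Formula: Rf = 0.5 * rho * V^2 * S * Cf
Step 1 — V^2 = 8.15^2 = 66.4225
Step 2 — 0.5 * rho * V^2 = 0.5 * 1025 * 66.4225 = 34041.53125
Step 3 — Rf = 34041.53125 * 4975 * 0.00227 ≈ 384440 N (5 s.f.)

384440 N


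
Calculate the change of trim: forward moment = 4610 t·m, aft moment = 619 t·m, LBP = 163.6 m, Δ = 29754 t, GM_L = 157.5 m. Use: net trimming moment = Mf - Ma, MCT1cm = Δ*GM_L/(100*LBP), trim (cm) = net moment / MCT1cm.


Formula: net trimming moment = Mf - Ma; MCT1cm = Δ*GM_L/(100*LBP); trim = net moment / MCT1cm
Step 1 — net trimming moment = 4610 - 619 = 3991 t·m
Step 2 — MCT1cm = 29754 * 157.5 / (100 * 163.6) = 286.4459 t·m/cm
Step 3 — trim = 3991 / 286.4459 ≈ 13.933 cm (5 s.f.)

13.933 cm


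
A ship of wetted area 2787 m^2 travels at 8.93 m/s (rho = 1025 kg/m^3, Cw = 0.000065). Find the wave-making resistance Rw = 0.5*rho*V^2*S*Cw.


Formula: Rw = 0.5 * rho * V^2 * S * Cw
Step 1 — V^2 = 8.93^2 = 79.7449
Step 2 — 0.5 * rho * V^2 = 0.5 * 1025 * 79.7449 = 40869.26125
Step 3 — Rw = 40869.26125 * 2787 * 0.000065 ≈ 7403.7 N (5 s.f.)

7403.7 N


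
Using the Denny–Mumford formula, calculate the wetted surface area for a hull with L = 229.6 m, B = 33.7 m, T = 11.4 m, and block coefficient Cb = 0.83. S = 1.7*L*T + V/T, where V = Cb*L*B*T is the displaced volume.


Formula: S = 1.7*L*T + V/T with V = Cb*L*B*T, i.e. S = L * (1.7*T + Cb*B)
Step 1 — 1.7*T = 1.7 * 11.4 = 19.38 m
Step 2 — Cb*B = 0.83 * 33.7 = 27.971 m
Step 3 — 1.7*T + Cb*B = 19.38 + 27.971 = 47.351 m
Step 4 — S = 229.6 * 47.351 ≈ 10872 m^2 (5 s.f.)

10872 m^2


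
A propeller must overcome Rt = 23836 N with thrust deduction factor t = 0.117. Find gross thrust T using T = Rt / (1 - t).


Formula: T = Rt / (1 - t)
Step 1 — (1 - t) = 1 - 0.117 = 0.883
Step 2 — T = 23836 / 0.883 ≈ 26994 N (5 s.f.)

26994 N


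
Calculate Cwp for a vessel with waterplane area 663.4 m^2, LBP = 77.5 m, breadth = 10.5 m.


Formula: Cwp = Aw / (L * B)
Step 1 — L * B = 77.5 * 10.5 = 813.75 m^2
Step 2 — Cwp = 663.4 / 813.75 ≈ 0.81524 (5 s.f.)

0.81524


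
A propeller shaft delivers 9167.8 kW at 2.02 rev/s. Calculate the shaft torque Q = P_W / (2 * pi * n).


Formula: Q = P_W / (2 * pi * n)
Step 1 — P_W = 9167.8 kW * 1000 = 9167800.0 W
Step 2 — 2 * pi * n = 2 * pi * 2.02 = 12.692034
Step 3 — Q = 9167800.0 / 12.692034 ≈ 722330 N·m (5 s.f.)

722330 N·m


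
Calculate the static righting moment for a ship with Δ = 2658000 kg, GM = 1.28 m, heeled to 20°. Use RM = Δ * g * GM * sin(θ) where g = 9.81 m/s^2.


Formula: GZ = GM * sin(theta); RM = disp * g * GZ
Step 1 — GZ = 1.28 * sin(20°) = 1.28 * 0.34202 = 0.437786 m
Step 2 — RM = 2658000 * 9.81 * 0.437786 ≈ 11415000 N·m (5 s.f.)

11415000 N·m


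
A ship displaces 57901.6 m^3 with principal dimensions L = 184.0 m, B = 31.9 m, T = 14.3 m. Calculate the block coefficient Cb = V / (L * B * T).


Formula: Cb = V / (L * B * T)
Step 1 — L * B * T = 184.0 * 31.9 * 14.3 = 83935.28 m^3
Step 2 — Cb = 57901.6 / 83935.28 ≈ 0.68984 (5 s.f.)

0.68984


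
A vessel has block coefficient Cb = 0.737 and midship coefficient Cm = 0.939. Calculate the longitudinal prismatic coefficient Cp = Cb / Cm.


Formula: Cp = Cb / Cm
Substituting: Cp = 0.737 / 0.939
Result: Cp ≈ 0.78488 (5 s.f.)

0.78488


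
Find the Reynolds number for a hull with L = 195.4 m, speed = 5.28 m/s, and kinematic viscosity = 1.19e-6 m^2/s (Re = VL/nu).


Formula: Re = V * L / nu
Step 1 — V * L = 5.28 * 195.4 = 1031.712 m^2/s
Step 2 — Re = 1031.712 / 1.19e-6 = 8.67e+08

8.67e+08


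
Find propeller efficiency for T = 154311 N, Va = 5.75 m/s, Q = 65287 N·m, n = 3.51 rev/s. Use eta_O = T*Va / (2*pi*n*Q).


Formula: eta = T * Va / (2 * pi * n * Q)
Step 1 — numerator = T * Va = 154311 * 5.75 = 887288.25
Step 2 — 2 * pi * n = 2 * pi * 3.51 = 22.05398
Step 3 — denominator = 22.05398 * 65287 = 1439838.19
Step 4 — eta = 887288.25 / 1439838.19 ≈ 0.61624 (5 s.f.)

0.61624


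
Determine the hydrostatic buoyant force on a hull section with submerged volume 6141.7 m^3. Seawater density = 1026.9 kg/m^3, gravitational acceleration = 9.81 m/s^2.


Formula: Fb = rho * g * V
Substituting: Fb = 1026.9 * 9.81 * 6141.7
Intermediate: 1026.9 * 9.81 = 10073.889
Result: Fb = 10073.889 * 6141.7 ≈ 61871000 N (5 s.f.)

61871000 N


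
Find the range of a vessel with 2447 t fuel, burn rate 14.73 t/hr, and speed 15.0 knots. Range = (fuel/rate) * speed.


Formula: endurance = fuel / rate; range = endurance * speed
Step 1 — endurance = 2447 / 14.73 = 166.1236 hours
Step 2 — range = 166.1236 * 15.0 ≈ 2491.9 nautical miles (5 s.f.)

2491.9 NM


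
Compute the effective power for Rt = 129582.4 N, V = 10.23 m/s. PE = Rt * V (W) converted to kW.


Formula: PE = Rt * V / 1000 (kW)
Step 1 — PE (W) = 129582.4 * 10.23 = 1325627.952 W
Step 2 — PE (kW) = 1325627.952 / 1000 ≈ 1325.6 kW (5 s.f.)

1325.6 kW


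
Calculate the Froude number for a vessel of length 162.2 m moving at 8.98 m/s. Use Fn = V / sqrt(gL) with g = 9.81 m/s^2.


Formula: Fn = V / sqrt(g * L)
Step 1 — g * L = 9.81 * 162.2 = 1591.182
Step 2 — sqrt(g * L) = sqrt(1591.182) = 39.889623
Step 3 — Fn = 8.98 / 39.889623 ≈ 0.22512 (5 s.f.)

0.22512


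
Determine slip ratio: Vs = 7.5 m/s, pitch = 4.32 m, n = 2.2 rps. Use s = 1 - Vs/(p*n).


Formula: s = 1 - Vs / (p * n)
Step 1 — p * n = 4.32 * 2.2 = 9.504
Step 2 — Vs / (p*n) = 7.5 / 9.504 = 0.789141 (6 d.p.)
Step 3 — s = 1 - 0.789141 = 0.210859

0.210859


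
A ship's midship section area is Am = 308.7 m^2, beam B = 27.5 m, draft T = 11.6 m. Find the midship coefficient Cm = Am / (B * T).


Formula: Cm = Am / (B * T)
Step 1 — B * T = 27.5 * 11.6 = 319.0 m^2
Step 2 — Cm = 308.7 / 319.0 ≈ 0.96771 (5 s.f.)

0.96771


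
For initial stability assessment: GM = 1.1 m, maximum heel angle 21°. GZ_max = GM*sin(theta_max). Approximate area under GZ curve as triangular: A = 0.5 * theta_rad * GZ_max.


Formula: GZ_max = GM * sin(theta); Area = 0.5 * theta_rad * GZ_max
Step 1 — GZ_max = 1.1 * sin(21°) = 1.1 * 0.358368 = 0.394205 m
Step 2 — theta_rad = 21 * pi/180 = 0.366519 rad
Step 3 — Area = 0.5 * 0.366519 * 0.394205 ≈ 0.072242 m·rad (5 s.f.)

0.072242 m·rad


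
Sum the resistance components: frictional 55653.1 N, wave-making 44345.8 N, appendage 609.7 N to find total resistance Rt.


Formula: Rt = Rf + Rw + Ra
Substituting: Rt = 55653.1 + 44345.8 + 609.7
Result: Rt = 100608.6 N

100608.6 N


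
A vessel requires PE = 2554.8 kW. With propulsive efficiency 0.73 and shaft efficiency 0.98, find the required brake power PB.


Formula: PB = PE / (eta_D * eta_S)
Step 1 — combined efficiency = eta_D * eta_S = 0.73 * 0.98 = 0.7154
Step 2 — PB = 2554.8 / 0.7154 ≈ 3571.1 kW (5 s.f.)

3571.1 kW


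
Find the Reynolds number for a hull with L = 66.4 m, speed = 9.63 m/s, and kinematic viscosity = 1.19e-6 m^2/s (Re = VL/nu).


Formula: Re = V * L / nu
Step 1 — V * L = 9.63 * 66.4 = 639.432 m^2/s
Step 2 — Re = 639.432 / 1.19e-6 = 5.37e+08

5.37e+08


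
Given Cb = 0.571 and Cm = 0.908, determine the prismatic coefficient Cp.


Formula: Cp = Cb / Cm
Substituting: Cp = 0.571 / 0.908
Result: Cp ≈ 0.62885 (5 s.f.)

0.62885


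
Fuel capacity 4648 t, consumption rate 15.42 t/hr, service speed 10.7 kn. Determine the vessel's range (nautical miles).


Formula: endurance = fuel / rate; range = endurance * speed
Step 1 — endurance = 4648 / 15.42 = 301.4267 hours
Step 2 — range = 301.4267 * 10.7 ≈ 3225.3 nautical miles (5 s.f.)

3225.3 NM


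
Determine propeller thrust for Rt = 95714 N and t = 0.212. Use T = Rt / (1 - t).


Formula: T = Rt / (1 - t)
Step 1 — (1 - t) = 1 - 0.212 = 0.788
Step 2 — T = 95714 / 0.788 ≈ 121460 N (5 s.f.)

121460 N


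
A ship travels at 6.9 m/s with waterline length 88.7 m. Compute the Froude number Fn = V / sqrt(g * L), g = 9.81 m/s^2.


Formula: Fn = V / sqrt(g * L)
Step 1 — g * L = 9.81 * 88.7 = 870.147
Step 2 — sqrt(g * L) = sqrt(870.147) = 29.498254
Step 3 — Fn = 6.9 / 29.498254 ≈ 0.23391 (5 s.f.)

0.23391


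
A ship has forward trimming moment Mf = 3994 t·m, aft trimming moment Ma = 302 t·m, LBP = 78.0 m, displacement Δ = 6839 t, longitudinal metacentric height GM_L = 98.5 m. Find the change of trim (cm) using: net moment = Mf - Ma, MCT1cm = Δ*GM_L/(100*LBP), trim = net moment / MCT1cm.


Formula: net trimming moment = Mf - Ma; MCT1cm = Δ*GM_L/(100*LBP); trim = net moment / MCT1cm
Step 1 — net trimming moment = 3994 - 302 = 3692 t·m
Step 2 — MCT1cm = 6839 * 98.5 / (100 * 78.0) = 86.3643 t·m/cm
Step 3 — trim = 3692 / 86.3643 ≈ 42.749 cm (5 s.f.)

42.749 cm


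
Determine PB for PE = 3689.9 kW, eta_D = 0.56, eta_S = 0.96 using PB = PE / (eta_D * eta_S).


Formula: PB = PE / (eta_D * eta_S)
Step 1 — combined efficiency = eta_D * eta_S = 0.56 * 0.96 = 0.5376
Step 2 — PB = 3689.9 / 0.5376 ≈ 6863.7 kW (5 s.f.)

6863.7 kW


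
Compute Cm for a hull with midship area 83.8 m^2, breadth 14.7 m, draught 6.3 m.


Formula: Cm = Am / (B * T)
Step 1 — B * T = 14.7 * 6.3 = 92.61 m^2
Step 2 — Cm = 83.8 / 92.61 ≈ 0.90487 (5 s.f.)

0.90487


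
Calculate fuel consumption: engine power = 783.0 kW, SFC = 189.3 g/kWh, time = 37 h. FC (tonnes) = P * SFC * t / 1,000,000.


Formula: FC (tonnes) = P * SFC * t / 1,000,000
Step 1 — P * SFC * t = 783.0 * 189.3 * 37 = 5484210.3 g
Step 2 — FC (tonnes) = 5484210.3 / 1,000,000 ≈ 5.4842 tonnes (5 s.f.)

5.4842 tonnes


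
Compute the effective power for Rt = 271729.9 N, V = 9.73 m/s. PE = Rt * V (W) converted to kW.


Formula: PE = Rt * V / 1000 (kW)
Step 1 — PE (W) = 271729.9 * 9.73 = 2643931.927 W
Step 2 — PE (kW) = 2643931.927 / 1000 ≈ 2643.9 kW (5 s.f.)

2643.9 kW


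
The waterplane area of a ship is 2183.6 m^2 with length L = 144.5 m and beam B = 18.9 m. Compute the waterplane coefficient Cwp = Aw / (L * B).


Formula: Cwp = Aw / (L * B)
Step 1 — L * B = 144.5 * 18.9 = 2731.05 m^2
Step 2 — Cwp = 2183.6 / 2731.05 ≈ 0.79955 (5 s.f.)

0.79955


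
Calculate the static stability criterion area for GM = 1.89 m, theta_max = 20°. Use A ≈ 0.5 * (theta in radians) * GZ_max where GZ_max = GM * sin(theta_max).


Formula: GZ_max = GM * sin(theta); Area = 0.5 * theta_rad * GZ_max
Step 1 — GZ_max = 1.89 * sin(20°) = 1.89 * 0.34202 = 0.646418 m
Step 2 — theta_rad = 20 * pi/180 = 0.349066 rad
Step 3 — Area = 0.5 * 0.349066 * 0.646418 ≈ 0.11282 m·rad (5 s.f.)

0.11282 m·rad


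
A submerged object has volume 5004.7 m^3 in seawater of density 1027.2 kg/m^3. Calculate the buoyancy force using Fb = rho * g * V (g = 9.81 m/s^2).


Formula: Fb = rho * g * V
Substituting: Fb = 1027.2 * 9.81 * 5004.7
Intermediate: 1027.2 * 9.81 = 10076.832
Result: Fb = 10076.832 * 5004.7 ≈ 50432000 N (5 s.f.)

50432000 N


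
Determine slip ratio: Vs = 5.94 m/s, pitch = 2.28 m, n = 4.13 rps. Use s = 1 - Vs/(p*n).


Formula: s = 1 - Vs / (p * n)
Step 1 — p * n = 2.28 * 4.13 = 9.4164
Step 2 — Vs / (p*n) = 5.94 / 9.4164 = 0.630814 (6 d.p.)
Step 3 — s = 1 - 0.630814 = 0.369186

0.369186


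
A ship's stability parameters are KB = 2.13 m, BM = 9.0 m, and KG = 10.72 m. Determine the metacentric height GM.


Formula: GM = KB + BM - KG
Step 1 — KM = KB + BM = 2.13 + 9.0 = 11.13 m
Step 2 — GM = KM - KG = 11.13 - 10.72 = 0.41 m

0.41 m


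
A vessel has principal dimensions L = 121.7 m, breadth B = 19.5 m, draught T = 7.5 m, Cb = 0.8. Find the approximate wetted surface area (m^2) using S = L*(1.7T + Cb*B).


Formula: S = 1.7*L*T + V/T with V = Cb*L*B*T, i.e. S = L * (1.7*T + Cb*B)
Step 1 — 1.7*T = 1.7 * 7.5 = 12.75 m
Step 2 — Cb*B = 0.8 * 19.5 = 15.6 m
Step 3 — 1.7*T + Cb*B = 12.75 + 15.6 = 28.35 m
Step 4 — S = 121.7 * 28.35 ≈ 3450.2 m^2 (5 s.f.)

3450.2 m^2


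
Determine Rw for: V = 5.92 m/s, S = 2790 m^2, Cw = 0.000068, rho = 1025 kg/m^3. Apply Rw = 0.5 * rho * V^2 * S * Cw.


Formula: Rw = 0.5 * rho * V^2 * S * Cw
Step 1 — V^2 = 5.92^2 = 35.0464
Step 2 — 0.5 * rho * V^2 = 0.5 * 1025 * 35.0464 = 17961.28
Step 3 — Rw = 17961.28 * 2790 * 0.000068 ≈ 3407.6 N (5 s.f.)

3407.6 N


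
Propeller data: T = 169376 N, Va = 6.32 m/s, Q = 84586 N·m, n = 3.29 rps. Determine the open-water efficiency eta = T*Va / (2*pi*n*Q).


Formula: eta = T * Va / (2 * pi * n * Q)
Step 1 — numerator = T * Va = 169376 * 6.32 = 1070456.32
Step 2 — 2 * pi * n = 2 * pi * 3.29 = 20.67168
Step 3 — denominator = 20.67168 * 84586 = 1748534.72
Step 4 — eta = 1070456.32 / 1748534.72 ≈ 0.61220 (5 s.f.)

0.61220


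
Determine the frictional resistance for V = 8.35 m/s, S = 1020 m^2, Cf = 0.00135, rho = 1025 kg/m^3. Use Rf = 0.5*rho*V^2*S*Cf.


Formula: Rf = 0.5 * rho * V^2 * S * Cf
Step 1 — V^2 = 8.35^2 = 69.7225
Step 2 — 0.5 * rho * V^2 = 0.5 * 1025 * 69.7225 = 35732.78125
Step 3 — Rf = 35732.78125 * 1020 * 0.00135 ≈ 49204 N (5 s.f.)

49204 N


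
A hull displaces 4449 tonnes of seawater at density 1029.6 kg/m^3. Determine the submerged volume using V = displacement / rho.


Formula: V = mass / rho
Step 1 — convert tonnes to kg: 4449 t * 1000 = 4449000 kg
Step 2 — V = 4449000 / 1029.6 ≈ 4321.1 m^3 (5 s.f.)

4321.1 m^3


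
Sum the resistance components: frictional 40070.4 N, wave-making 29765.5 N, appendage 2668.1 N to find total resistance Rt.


Formula: Rt = Rf + Rw + Ra
Substituting: Rt = 40070.4 + 29765.5 + 2668.1
Result: Rt = 72504.0 N

72504.0 N


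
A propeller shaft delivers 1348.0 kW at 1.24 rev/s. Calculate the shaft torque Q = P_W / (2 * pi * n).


Formula: Q = P_W / (2 * pi * n)
Step 1 — P_W = 1348.0 kW * 1000 = 1348000.0 W
Step 2 — 2 * pi * n = 2 * pi * 1.24 = 7.79115
Step 3 — Q = 1348000.0 / 7.79115 ≈ 173020 N·m (5 s.f.)

173020 N·m


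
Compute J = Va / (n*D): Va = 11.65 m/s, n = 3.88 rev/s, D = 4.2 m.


Formula: J = Va / (n * D)
Step 1 — n * D = 3.88 * 4.2 = 16.296
Step 2 — J = 11.65 / 16.296 ≈ 0.71490 (5 s.f.)

0.71490


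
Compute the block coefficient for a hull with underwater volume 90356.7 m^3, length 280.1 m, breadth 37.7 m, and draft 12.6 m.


Formula: Cb = V / (L * B * T)
Step 1 — L * B * T = 280.1 * 37.7 * 12.6 = 133053.102 m^3
Step 2 — Cb = 90356.7 / 133053.102 ≈ 0.67910 (5 s.f.)

0.67910


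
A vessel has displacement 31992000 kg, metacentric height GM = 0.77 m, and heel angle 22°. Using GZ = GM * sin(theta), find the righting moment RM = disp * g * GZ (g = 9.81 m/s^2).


Formula: GZ = GM * sin(theta); RM = disp * g * GZ
Step 1 — GZ = 0.77 * sin(22°) = 0.77 * 0.374607 = 0.288447 m
Step 2 — RM = 31992000 * 9.81 * 0.288447 ≈ 90527000 N·m (5 s.f.)

90527000 N·m


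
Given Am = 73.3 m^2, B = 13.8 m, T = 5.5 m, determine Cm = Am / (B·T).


Formula: Cm = Am / (B * T)
Step 1 — B * T = 13.8 * 5.5 = 75.9 m^2
Step 2 — Cm = 73.3 / 75.9 ≈ 0.96574 (5 s.f.)

0.96574


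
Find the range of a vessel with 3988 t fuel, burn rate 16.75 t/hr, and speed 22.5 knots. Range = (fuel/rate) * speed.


Formula: endurance = fuel / rate; range = endurance * speed
Step 1 — endurance = 3988 / 16.75 = 238.0896 hours
Step 2 — range = 238.0896 * 22.5 ≈ 5357.0 nautical miles (5 s.f.)

5357.0 NM


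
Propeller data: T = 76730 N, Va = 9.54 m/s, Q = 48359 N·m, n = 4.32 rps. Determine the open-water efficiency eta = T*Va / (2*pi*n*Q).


Formula: eta = T * Va / (2 * pi * n * Q)
Step 1 — numerator = T * Va = 76730 * 9.54 = 732004.2
Step 2 — 2 * pi * n = 2 * pi * 4.32 = 27.143361
Step 3 — denominator = 27.143361 * 48359 = 1312625.79
Step 4 — eta = 732004.2 / 1312625.79 ≈ 0.55766 (5 s.f.)

0.55766


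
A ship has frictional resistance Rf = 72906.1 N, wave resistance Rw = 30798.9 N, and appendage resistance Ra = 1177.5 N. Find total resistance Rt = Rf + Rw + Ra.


Formula: Rt = Rf + Rw + Ra
Substituting: Rt = 72906.1 + 30798.9 + 1177.5
Result: Rt = 104882.5 N

104882.5 N


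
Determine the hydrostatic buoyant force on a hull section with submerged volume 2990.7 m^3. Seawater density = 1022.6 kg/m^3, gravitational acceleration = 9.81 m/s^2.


Formula: Fb = rho * g * V
Substituting: Fb = 1022.6 * 9.81 * 2990.7
Intermediate: 1022.6 * 9.81 = 10031.706
Result: Fb = 10031.706 * 2990.7 ≈ 30002000 N (5 s.f.)

30002000 N


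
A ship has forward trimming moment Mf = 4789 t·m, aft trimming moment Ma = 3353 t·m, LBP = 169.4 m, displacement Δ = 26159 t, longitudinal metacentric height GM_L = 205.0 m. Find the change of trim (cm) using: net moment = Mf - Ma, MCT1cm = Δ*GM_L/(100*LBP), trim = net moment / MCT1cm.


Formula: net trimming moment = Mf - Ma; MCT1cm = Δ*GM_L/(100*LBP); trim = net moment / MCT1cm
Step 1 — net trimming moment = 4789 - 3353 = 1436 t·m
Step 2 — MCT1cm = 26159 * 205.0 / (100 * 169.4) = 316.564 t·m/cm
Step 3 — trim = 1436 / 316.564 ≈ 4.5362 cm (5 s.f.)

4.5362 cm


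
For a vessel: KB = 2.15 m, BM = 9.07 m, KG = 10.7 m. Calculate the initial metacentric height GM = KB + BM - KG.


Formula: GM = KB + BM - KG
Step 1 — KM = KB + BM = 2.15 + 9.07 = 11.22 m
Step 2 — GM = KM - KG = 11.22 - 10.7 = 0.52 m

0.52 m


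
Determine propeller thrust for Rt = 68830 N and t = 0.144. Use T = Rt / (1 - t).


Formula: T = Rt / (1 - t)
Step 1 — (1 - t) = 1 - 0.144 = 0.856
Step 2 — T = 68830 / 0.856 ≈ 80409 N (5 s.f.)

80409 N


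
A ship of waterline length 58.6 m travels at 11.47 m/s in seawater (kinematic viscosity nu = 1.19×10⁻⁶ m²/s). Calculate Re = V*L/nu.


Formula: Re = V * L / nu
Step 1 — V * L = 11.47 * 58.6 = 672.142 m^2/s
Step 2 — Re = 672.142 / 1.19e-6 = 5.65e+08

5.65e+08


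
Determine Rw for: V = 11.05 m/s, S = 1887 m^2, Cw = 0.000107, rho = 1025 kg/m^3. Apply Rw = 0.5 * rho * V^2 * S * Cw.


Formula: Rw = 0.5 * rho * V^2 * S * Cw
Step 1 — V^2 = 11.05^2 = 122.1025
Step 2 — 0.5 * rho * V^2 = 0.5 * 1025 * 122.1025 = 62577.53125
Step 3 — Rw = 62577.53125 * 1887 * 0.000107 ≈ 12635 N (5 s.f.)

12635 N


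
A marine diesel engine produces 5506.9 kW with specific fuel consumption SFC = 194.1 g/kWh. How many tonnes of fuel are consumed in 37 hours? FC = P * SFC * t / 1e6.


Formula: FC (tonnes) = P * SFC * t / 1,000,000
Step 1 — P * SFC * t = 5506.9 * 194.1 * 37 = 39548903.73 g
Step 2 — FC (tonnes) = 39548903.73 / 1,000,000 ≈ 39.549 tonnes (5 s.f.)

39.549 tonnes


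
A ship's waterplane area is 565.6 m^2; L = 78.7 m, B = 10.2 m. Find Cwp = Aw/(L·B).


Formula: Cwp = Aw / (L * B)
Step 1 — L * B = 78.7 * 10.2 = 802.74 m^2
Step 2 — Cwp = 565.6 / 802.74 ≈ 0.70459 (5 s.f.)

0.70459


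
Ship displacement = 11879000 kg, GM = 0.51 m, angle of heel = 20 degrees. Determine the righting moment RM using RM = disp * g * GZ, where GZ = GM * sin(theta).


Formula: GZ = GM * sin(theta); RM = disp * g * GZ
Step 1 — GZ = 0.51 * sin(20°) = 0.51 * 0.34202 = 0.17443 m
Step 2 — RM = 11879000 * 9.81 * 0.17443 ≈ 20327000 N·m (5 s.f.)

20327000 N·m


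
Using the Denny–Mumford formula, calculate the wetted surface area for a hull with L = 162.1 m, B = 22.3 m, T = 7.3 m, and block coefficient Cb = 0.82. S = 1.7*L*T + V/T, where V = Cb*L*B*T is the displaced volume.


Formula: S = 1.7*L*T + V/T with V = Cb*L*B*T, i.e. S = L * (1.7*T + Cb*B)
Step 1 — 1.7*T = 1.7 * 7.3 = 12.41 m
Step 2 — Cb*B = 0.82 * 22.3 = 18.286 m
Step 3 — 1.7*T + Cb*B = 12.41 + 18.286 = 30.696 m
Step 4 — S = 162.1 * 30.696 ≈ 4975.8 m^2 (5 s.f.)

4975.8 m^2


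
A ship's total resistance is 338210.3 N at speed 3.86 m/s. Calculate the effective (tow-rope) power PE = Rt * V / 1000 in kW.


Formula: PE = Rt * V / 1000 (kW)
Step 1 — PE (W) = 338210.3 * 3.86 = 1305491.758 W
Step 2 — PE (kW) = 1305491.758 / 1000 ≈ 1305.5 kW (5 s.f.)

1305.5 kW


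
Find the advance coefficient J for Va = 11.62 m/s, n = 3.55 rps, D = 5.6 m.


Formula: J = Va / (n * D)
Step 1 — n * D = 3.55 * 5.6 = 19.88
Step 2 — J = 11.62 / 19.88 ≈ 0.58451 (5 s.f.)

0.58451


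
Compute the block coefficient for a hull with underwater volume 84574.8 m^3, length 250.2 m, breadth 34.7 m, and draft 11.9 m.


Formula: Cb = V / (L * B * T)
Step 1 — L * B * T = 250.2 * 34.7 * 11.9 = 103315.086 m^3
Step 2 — Cb = 84574.8 / 103315.086 ≈ 0.81861 (5 s.f.)

0.81861


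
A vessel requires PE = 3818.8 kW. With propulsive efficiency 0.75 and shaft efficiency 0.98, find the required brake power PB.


Formula: PB = PE / (eta_D * eta_S)
Step 1 — combined efficiency = eta_D * eta_S = 0.75 * 0.98 = 0.735
Step 2 — PB = 3818.8 / 0.735 ≈ 5195.6 kW (5 s.f.)

5195.6 kW


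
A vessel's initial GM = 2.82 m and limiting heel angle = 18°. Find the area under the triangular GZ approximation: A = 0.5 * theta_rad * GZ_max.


Formula: GZ_max = GM * sin(theta); Area = 0.5 * theta_rad * GZ_max
Step 1 — GZ_max = 2.82 * sin(18°) = 2.82 * 0.309017 = 0.871428 m
Step 2 — theta_rad = 18 * pi/180 = 0.314159 rad
Step 3 — Area = 0.5 * 0.314159 * 0.871428 ≈ 0.13688 m·rad (5 s.f.)

0.13688 m·rad


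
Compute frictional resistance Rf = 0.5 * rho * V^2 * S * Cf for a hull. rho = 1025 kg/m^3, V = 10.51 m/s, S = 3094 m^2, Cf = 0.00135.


Formula: Rf = 0.5 * rho * V^2 * S * Cf
Step 1 — V^2 = 10.51^2 = 110.4601
Step 2 — 0.5 * rho * V^2 = 0.5 * 1025 * 110.4601 = 56610.80125
Step 3 — Rf = 56610.80125 * 3094 * 0.00135 ≈ 236460 N (5 s.f.)

236460 N


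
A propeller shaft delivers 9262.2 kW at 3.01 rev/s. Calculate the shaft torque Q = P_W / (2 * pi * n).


Formula: Q = P_W / (2 * pi * n)
Step 1 — P_W = 9262.2 kW * 1000 = 9262200.0 W
Step 2 — 2 * pi * n = 2 * pi * 3.01 = 18.912388
Step 3 — Q = 9262200.0 / 18.912388 ≈ 489740 N·m (5 s.f.)

489740 N·m


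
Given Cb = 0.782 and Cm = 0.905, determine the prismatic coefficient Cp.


Formula: Cp = Cb / Cm
Substituting: Cp = 0.782 / 0.905
Result: Cp ≈ 0.86409 (5 s.f.)

0.86409


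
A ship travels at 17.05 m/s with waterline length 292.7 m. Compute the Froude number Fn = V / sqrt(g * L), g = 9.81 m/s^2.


Formula: Fn = V / sqrt(g * L)
Step 1 — g * L = 9.81 * 292.7 = 2871.387
Step 2 — sqrt(g * L) = sqrt(2871.387) = 53.585324
Step 3 — Fn = 17.05 / 53.585324 ≈ 0.31818 (5 s.f.)

0.31818


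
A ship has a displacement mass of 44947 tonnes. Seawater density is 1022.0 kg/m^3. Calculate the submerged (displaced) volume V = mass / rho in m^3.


Formula: V = mass / rho
Step 1 — convert tonnes to kg: 44947 t * 1000 = 44947000 kg
Step 2 — V = 44947000 / 1022.0 ≈ 43979 m^3 (5 s.f.)

43979 m^3


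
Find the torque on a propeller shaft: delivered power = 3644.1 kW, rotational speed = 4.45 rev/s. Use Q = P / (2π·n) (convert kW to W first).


Formula: Q = P_W / (2 * pi * n)
Step 1 — P_W = 3644.1 kW * 1000 = 3644100.0 W
Step 2 — 2 * pi * n = 2 * pi * 4.45 = 27.960175
Step 3 — Q = 3644100.0 / 27.960175 ≈ 130330 N·m (5 s.f.)

130330 N·m


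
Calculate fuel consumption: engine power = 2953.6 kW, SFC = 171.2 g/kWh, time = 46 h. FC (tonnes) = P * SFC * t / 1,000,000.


Formula: FC (tonnes) = P * SFC * t / 1,000,000
Step 1 — P * SFC * t = 2953.6 * 171.2 * 46 = 23260190.72 g
Step 2 — FC (tonnes) = 23260190.72 / 1,000,000 ≈ 23.260 tonnes (5 s.f.)

23.260 tonnes


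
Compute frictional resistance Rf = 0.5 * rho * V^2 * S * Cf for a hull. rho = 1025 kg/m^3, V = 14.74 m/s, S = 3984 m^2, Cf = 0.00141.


Formula: Rf = 0.5 * rho * V^2 * S * Cf
Step 1 — V^2 = 14.74^2 = 217.2676
Step 2 — 0.5 * rho * V^2 = 0.5 * 1025 * 217.2676 = 111349.645
Step 3 — Rf = 111349.645 * 3984 * 0.00141 ≈ 625500 N (5 s.f.)

625500 N


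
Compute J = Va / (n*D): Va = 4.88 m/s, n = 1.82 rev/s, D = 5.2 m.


Formula: J = Va / (n * D)
Step 1 — n * D = 1.82 * 5.2 = 9.464
Step 2 — J = 4.88 / 9.464 ≈ 0.51564 (5 s.f.)

0.51564


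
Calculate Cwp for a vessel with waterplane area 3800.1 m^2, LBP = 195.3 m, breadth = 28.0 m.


Formula: Cwp = Aw / (L * B)
Step 1 — L * B = 195.3 * 28.0 = 5468.4 m^2
Step 2 — Cwp = 3800.1 / 5468.4 ≈ 0.69492 (5 s.f.)

0.69492


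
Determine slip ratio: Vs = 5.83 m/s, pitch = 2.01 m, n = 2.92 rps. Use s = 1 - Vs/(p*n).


Formula: s = 1 - Vs / (p * n)
Step 1 — p * n = 2.01 * 2.92 = 5.8692
Step 2 — Vs / (p*n) = 5.83 / 5.8692 = 0.993321 (6 d.p.)
Step 3 — s = 1 - 0.993321 = 0.006679

0.006679


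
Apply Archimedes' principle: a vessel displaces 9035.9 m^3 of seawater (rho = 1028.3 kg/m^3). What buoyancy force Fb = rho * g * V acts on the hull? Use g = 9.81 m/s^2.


Formula: Fb = rho * g * V
Substituting: Fb = 1028.3 * 9.81 * 9035.9
Intermediate: 1028.3 * 9.81 = 10087.623
Result: Fb = 10087.623 * 9035.9 ≈ 91151000 N (5 s.f.)

91151000 N


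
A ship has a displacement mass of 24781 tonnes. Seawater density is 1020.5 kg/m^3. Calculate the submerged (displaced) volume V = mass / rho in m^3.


Formula: V = mass / rho
Step 1 — convert tonnes to kg: 24781 t * 1000 = 24781000 kg
Step 2 — V = 24781000 / 1020.5 ≈ 24283 m^3 (5 s.f.)

24283 m^3


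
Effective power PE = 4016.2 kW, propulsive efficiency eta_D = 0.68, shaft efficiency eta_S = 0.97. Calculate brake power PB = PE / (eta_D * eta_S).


Formula: PB = PE / (eta_D * eta_S)
Step 1 — combined efficiency = eta_D * eta_S = 0.68 * 0.97 = 0.6596
Step 2 — PB = 4016.2 / 0.6596 ≈ 6088.8 kW (5 s.f.)

6088.8 kW


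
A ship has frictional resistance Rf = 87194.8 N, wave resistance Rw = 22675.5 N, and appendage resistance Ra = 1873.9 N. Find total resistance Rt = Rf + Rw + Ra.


Formula: Rt = Rf + Rw + Ra
Substituting: Rt = 87194.8 + 22675.5 + 1873.9
Result: Rt = 111744.2 N

111744.2 N


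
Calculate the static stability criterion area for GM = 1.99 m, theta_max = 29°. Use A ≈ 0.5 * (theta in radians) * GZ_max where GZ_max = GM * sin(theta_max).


Formula: GZ_max = GM * sin(theta); Area = 0.5 * theta_rad * GZ_max
Step 1 — GZ_max = 1.99 * sin(29°) = 1.99 * 0.48481 = 0.964772 m
Step 2 — theta_rad = 29 * pi/180 = 0.506145 rad
Step 3 — Area = 0.5 * 0.506145 * 0.964772 ≈ 0.24416 m·rad (5 s.f.)

0.24416 m·rad


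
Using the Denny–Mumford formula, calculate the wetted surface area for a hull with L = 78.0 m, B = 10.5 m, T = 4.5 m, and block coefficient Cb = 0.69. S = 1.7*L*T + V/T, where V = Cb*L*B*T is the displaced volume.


Formula: S = 1.7*L*T + V/T with V = Cb*L*B*T, i.e. S = L * (1.7*T + Cb*B)
Step 1 — 1.7*T = 1.7 * 4.5 = 7.65 m
Step 2 — Cb*B = 0.69 * 10.5 = 7.245 m
Step 3 — 1.7*T + Cb*B = 7.65 + 7.245 = 14.895 m
Step 4 — S = 78.0 * 14.895 ≈ 1161.8 m^2 (5 s.f.)

1161.8 m^2


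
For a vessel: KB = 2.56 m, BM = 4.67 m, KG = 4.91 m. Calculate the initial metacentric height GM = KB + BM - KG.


Formula: GM = KB + BM - KG
Step 1 — KM = KB + BM = 2.56 + 4.67 = 7.23 m
Step 2 — GM = KM - KG = 7.23 - 4.91 = 2.32 m

2.32 m


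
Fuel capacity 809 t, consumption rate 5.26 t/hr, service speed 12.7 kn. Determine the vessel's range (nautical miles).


Formula: endurance = fuel / rate; range = endurance * speed
Step 1 — endurance = 809 / 5.26 = 153.8023 hours
Step 2 — range = 153.8023 * 12.7 ≈ 1953.3 nautical miles (5 s.f.)

1953.3 NM


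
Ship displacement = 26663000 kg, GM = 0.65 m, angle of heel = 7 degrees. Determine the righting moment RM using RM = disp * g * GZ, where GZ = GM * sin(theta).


Formula: GZ = GM * sin(theta); RM = disp * g * GZ
Step 1 — GZ = 0.65 * sin(7°) = 0.65 * 0.121869 = 0.079215 m
Step 2 — RM = 26663000 * 9.81 * 0.079215 ≈ 20720000 N·m (5 s.f.)

20720000 N·m


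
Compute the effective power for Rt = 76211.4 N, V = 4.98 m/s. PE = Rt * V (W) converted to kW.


Formula: PE = Rt * V / 1000 (kW)
Step 1 — PE (W) = 76211.4 * 4.98 = 379532.772 W
Step 2 — PE (kW) = 379532.772 / 1000 ≈ 379.53 kW (5 s.f.)

379.53 kW


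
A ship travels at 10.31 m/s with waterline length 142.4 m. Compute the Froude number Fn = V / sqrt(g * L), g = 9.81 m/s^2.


Formula: Fn = V / sqrt(g * L)
Step 1 — g * L = 9.81 * 142.4 = 1396.944
Step 2 — sqrt(g * L) = sqrt(1396.944) = 37.375714
Step 3 — Fn = 10.31 / 37.375714 ≈ 0.27585 (5 s.f.)

0.27585


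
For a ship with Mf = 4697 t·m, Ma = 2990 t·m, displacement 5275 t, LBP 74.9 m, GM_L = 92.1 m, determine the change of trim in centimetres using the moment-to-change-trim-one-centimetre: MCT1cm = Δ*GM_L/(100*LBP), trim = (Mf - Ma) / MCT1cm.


Formula: net trimming moment = Mf - Ma; MCT1cm = Δ*GM_L/(100*LBP); trim = net moment / MCT1cm
Step 1 — net trimming moment = 4697 - 2990 = 1707 t·m
Step 2 — MCT1cm = 5275 * 92.1 / (100 * 74.9) = 64.8635 t·m/cm
Step 3 — trim = 1707 / 64.8635 ≈ 26.317 cm (5 s.f.)

26.317 cm


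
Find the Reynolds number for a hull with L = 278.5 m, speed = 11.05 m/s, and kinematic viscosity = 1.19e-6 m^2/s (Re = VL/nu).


Formula: Re = V * L / nu
Step 1 — V * L = 11.05 * 278.5 = 3077.425 m^2/s
Step 2 — Re = 3077.425 / 1.19e-6 = 2.59e+09

2.59e+09
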